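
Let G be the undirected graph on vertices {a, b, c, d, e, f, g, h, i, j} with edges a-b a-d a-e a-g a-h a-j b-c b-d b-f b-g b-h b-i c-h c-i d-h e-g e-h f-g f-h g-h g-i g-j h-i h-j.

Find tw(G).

A width-3 tree decomposition is:
Bags: B1 = {b, g, h, i}  B2 = {b, c, h, i}  B3 = {a, b, g, h}  B4 = {a, g, h, j}  B5 = {a, b, d, h}  B6 = {a, e, g, h}  B7 = {b, f, g, h}
Tree: B1–B2, B1–B3, B3–B4, B3–B5, B3–B6, B1–B7
Each bag holds 4 vertices, so the decomposition has width 3, which upper-bounds the treewidth. On the other hand G contains the 4-clique {a, b, d, h}. A clique must lie in a single bag of any decomposition, so no decomposition can have width below 3. Hence tw(G) = 3 exactly.

3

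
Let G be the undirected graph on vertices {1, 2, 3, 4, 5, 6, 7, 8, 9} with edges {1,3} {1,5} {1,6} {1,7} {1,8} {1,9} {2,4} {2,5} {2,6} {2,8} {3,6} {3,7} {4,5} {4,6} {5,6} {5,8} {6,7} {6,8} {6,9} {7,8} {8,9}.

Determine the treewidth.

3

A width-3 tree decomposition is:
Bags: B1 = {1, 6, 8, 9}  B2 = {1, 5, 6, 8}  B3 = {2, 5, 6, 8}  B4 = {1, 6, 7, 8}  B5 = {1, 3, 6, 7}  B6 = {2, 4, 5, 6}
Tree: B1–B2, B2–B3, B1–B4, B4–B5, B3–B6
Every bag has size at most 4, so the width is 4 − 1 = 3 and tw(G) ≤ 3. Conversely, {1, 6, 8, 9} is a clique of size 4, and the vertices of any clique must share a bag in every tree decomposition; so some bag has ≥ 4 vertices and tw(G) ≥ 3. Combining the bounds, tw(G) = 3.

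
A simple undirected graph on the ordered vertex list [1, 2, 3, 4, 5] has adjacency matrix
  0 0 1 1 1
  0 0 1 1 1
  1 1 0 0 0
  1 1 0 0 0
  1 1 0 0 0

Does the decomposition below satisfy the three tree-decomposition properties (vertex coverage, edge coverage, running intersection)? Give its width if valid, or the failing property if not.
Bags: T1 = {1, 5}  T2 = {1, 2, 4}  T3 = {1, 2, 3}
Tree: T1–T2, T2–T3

A tree decomposition must satisfy three properties: every vertex lies in some bag; for every edge, both endpoints lie together in some bag; and for every vertex, the bags containing it form a connected subtree. Here edge (2,5) lies in no bag, so the decomposition is invalid.

No — edge (2,5) lies in no bag.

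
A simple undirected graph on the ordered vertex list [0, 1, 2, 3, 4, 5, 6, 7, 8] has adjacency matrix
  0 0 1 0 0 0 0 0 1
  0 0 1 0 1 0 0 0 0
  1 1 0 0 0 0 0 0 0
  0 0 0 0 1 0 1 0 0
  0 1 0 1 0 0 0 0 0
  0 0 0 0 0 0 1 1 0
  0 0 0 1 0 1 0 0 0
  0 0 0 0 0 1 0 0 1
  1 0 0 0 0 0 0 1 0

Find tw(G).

2

A width-2 tree decomposition is:
Bags: B1 = {3, 4, 6}  B2 = {4, 5, 6}  B3 = {4, 5, 7}  B4 = {4, 7, 8}  B5 = {0, 4, 8}  B6 = {0, 2, 4}  B7 = {1, 2, 4}
Tree: B1–B2, B2–B3, B3–B4, B4–B5, B5–B6, B6–B7
Each bag holds 3 vertices, so the decomposition has width 2, which upper-bounds the treewidth. For the lower bound, G contains the cycle 4–3–6–5–7–8–0–2–1–4, so G is not a forest; only forests have treewidth ≤ 1, hence tw(G) ≥ 2. The upper and lower bounds meet at 2, so that is the treewidth.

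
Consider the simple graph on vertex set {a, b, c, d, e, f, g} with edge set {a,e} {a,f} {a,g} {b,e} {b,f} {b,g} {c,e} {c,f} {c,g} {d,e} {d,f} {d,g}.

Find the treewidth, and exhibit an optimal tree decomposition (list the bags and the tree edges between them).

Treewidth 3.
One such decomposition:
Bags: B1 = {b, e, f, g}  B2 = {a, e, f, g}  B3 = {c, e, f, g}  B4 = {d, e, f, g}
Tree: B1–B2, B2–B3, B3–B4

Each bag holds 4 vertices, so the decomposition has width 3, which upper-bounds the treewidth. For the lower bound: the 4 vertex sets {b,f}, {a,e}, {g}, {c} are disjoint, each induces a connected subgraph, and every pair is joined by at least one edge of G. Contracting each set to a single vertex therefore yields K_{4} as a minor, and since treewidth is minor-monotone, tw(G) ≥ tw(K_{4}) = 3. Combining the bounds, tw(G) = 3.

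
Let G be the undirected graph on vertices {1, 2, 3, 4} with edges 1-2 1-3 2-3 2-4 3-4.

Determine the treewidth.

A width-2 tree decomposition is:
Bags: B1 = {1, 2, 3}  B2 = {2, 3, 4}
Tree: B1–B2
Every bag has size at most 3, so the width is 3 − 1 = 2 and tw(G) ≤ 2. Conversely, {1, 2, 3} is a clique of size 3, and the vertices of any clique must share a bag in every tree decomposition; so some bag has ≥ 3 vertices and tw(G) ≥ 2. Combining the bounds, tw(G) = 2.

2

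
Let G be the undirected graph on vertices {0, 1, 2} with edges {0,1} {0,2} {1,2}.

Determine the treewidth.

A width-2 tree decomposition is:
Bags: B1 = {0, 1, 2}
Tree: (single bag)
A single bag containing all 3 vertices is trivially a valid decomposition of width 2. On the other hand G contains the 3-clique {0, 1, 2}. A clique must lie in a single bag of any decomposition, so no decomposition can have width below 2. Therefore the treewidth is 2.

2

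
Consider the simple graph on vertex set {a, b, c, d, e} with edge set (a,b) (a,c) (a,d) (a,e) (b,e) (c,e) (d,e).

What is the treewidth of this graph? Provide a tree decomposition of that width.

Treewidth 2.
Bags: B1 = {a, d, e}  B2 = {a, b, e}  B3 = {a, c, e}
Tree: B1–B2, B2–B3

Every bag has size at most 3, so the width is 3 − 1 = 2 and tw(G) ≤ 2. For the lower bound, the 3 vertices {a, d, e} are pairwise adjacent, and any tree decomposition puts a clique entirely inside one bag — forcing width ≥ 2. Therefore the treewidth is 2.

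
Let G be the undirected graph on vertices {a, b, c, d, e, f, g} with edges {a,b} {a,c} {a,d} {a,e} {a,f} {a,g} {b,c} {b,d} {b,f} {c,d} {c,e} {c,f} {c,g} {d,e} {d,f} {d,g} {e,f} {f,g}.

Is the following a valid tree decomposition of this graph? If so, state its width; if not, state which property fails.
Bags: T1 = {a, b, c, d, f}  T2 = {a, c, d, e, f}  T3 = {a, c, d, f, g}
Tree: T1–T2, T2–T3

Yes; width 4.

Vertex coverage: the bags together contain {a, b, c, d, e, f, g}, the full vertex set. Edge coverage: each edge of G has both endpoints in at least one bag. Running intersection: for every vertex, the bags containing it form a connected subtree. All three properties hold, so this is a valid tree decomposition of width max|bag| − 1 = 4, and hence tw(G) ≤ 4.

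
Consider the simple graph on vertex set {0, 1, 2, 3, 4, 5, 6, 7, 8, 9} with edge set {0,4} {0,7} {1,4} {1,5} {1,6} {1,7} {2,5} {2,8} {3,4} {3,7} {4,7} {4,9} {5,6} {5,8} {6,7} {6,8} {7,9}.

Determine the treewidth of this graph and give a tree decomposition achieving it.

Each bag holds 3 vertices, so the decomposition has width 2, which upper-bounds the treewidth. On the other hand G contains the 3-clique {2, 5, 8}. A clique must lie in a single bag of any decomposition, so no decomposition can have width below 2. The upper and lower bounds meet at 2, so that is the treewidth.

Treewidth 2.
One optimal decomposition is:
Bags: B1 = {5, 6, 8}  B2 = {1, 5, 6}  B3 = {1, 6, 7}  B4 = {1, 4, 7}  B5 = {3, 4, 7}  B6 = {2, 5, 8}  B7 = {4, 7, 9}  B8 = {0, 4, 7}
Tree: B1–B2, B2–B3, B3–B4, B4–B5, B1–B6, B5–B7, B4–B8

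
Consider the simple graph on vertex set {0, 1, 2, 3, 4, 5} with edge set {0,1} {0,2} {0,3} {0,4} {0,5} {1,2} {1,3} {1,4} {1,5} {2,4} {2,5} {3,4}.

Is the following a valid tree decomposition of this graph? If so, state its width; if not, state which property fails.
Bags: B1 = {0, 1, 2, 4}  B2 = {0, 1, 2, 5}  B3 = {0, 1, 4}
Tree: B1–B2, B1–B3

A tree decomposition must satisfy three properties: every vertex lies in some bag; for every edge, both endpoints lie together in some bag; and for every vertex, the bags containing it form a connected subtree. Here vertex 3 appears in no bag, so the decomposition is invalid.

No — vertex 3 appears in no bag.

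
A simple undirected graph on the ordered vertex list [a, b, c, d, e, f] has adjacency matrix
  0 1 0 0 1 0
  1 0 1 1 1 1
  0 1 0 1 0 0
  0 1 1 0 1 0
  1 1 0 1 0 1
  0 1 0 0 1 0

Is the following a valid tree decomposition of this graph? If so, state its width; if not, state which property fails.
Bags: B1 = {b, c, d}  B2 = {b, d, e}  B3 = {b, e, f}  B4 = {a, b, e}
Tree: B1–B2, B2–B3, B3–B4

Every vertex of G appears in some bag (union = {a, b, c, d, e, f}); every edge is covered by a bag; and for each vertex v the set of bags containing v is connected in the bag tree. The decomposition is therefore valid. The largest bag has 3 vertices, so the width is 2.

Yes; width 2.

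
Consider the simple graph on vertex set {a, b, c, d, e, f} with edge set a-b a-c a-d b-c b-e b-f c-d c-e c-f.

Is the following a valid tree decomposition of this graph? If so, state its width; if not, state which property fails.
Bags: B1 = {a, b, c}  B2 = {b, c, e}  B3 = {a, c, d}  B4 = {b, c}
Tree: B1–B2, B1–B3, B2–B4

No — vertex f appears in no bag.

A tree decomposition must satisfy three properties: every vertex lies in some bag; for every edge, both endpoints lie together in some bag; and for every vertex, the bags containing it form a connected subtree. Here vertex f appears in no bag, so the decomposition is invalid.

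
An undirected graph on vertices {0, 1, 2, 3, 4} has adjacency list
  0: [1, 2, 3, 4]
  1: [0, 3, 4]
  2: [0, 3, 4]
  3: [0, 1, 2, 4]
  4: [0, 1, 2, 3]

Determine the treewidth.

3

A width-3 tree decomposition is:
Bags: B1 = {0, 2, 3, 4}  B2 = {0, 1, 3, 4}
Tree: B1–B2
Every bag has size at most 4, so the width is 4 − 1 = 3 and tw(G) ≤ 3. For the lower bound, the 4 vertices {0, 1, 3, 4} are pairwise adjacent, and any tree decomposition puts a clique entirely inside one bag — forcing width ≥ 3. The upper and lower bounds meet at 3, so that is the treewidth.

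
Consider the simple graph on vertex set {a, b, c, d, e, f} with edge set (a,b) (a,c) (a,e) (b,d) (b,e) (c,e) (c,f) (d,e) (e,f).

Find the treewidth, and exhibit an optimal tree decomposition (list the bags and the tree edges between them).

Treewidth 2.
One optimal decomposition is:
Bags: B1 = {a, b, e}  B2 = {a, c, e}  B3 = {c, e, f}  B4 = {b, d, e}
Tree: B1–B2, B2–B3, B1–B4

Each bag holds 3 vertices, so the decomposition has width 2, which upper-bounds the treewidth. For the lower bound, the 3 vertices {a, c, e} are pairwise adjacent, and any tree decomposition puts a clique entirely inside one bag — forcing width ≥ 2. Hence tw(G) = 2 exactly.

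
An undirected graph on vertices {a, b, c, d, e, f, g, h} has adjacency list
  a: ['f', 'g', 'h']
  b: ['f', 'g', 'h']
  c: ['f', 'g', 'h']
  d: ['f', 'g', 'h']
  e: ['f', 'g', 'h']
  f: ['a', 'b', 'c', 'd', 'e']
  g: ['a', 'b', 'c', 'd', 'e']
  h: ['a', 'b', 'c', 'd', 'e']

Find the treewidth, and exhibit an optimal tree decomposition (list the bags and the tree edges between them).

The largest bag has 4 vertices, giving width 3; this decomposition certifies tw(G) ≤ 3. For the lower bound: the 4 vertex sets {d,g}, {c,f}, {h}, {a} are disjoint, each induces a connected subgraph, and every pair is joined by at least one edge of G. Contracting each set to a single vertex therefore yields K_{4} as a minor, and since treewidth is minor-monotone, tw(G) ≥ tw(K_{4}) = 3. The upper and lower bounds meet at 3, so that is the treewidth.

Treewidth 3.
Bags: B1 = {d, f, g, h}  B2 = {c, f, g, h}  B3 = {a, f, g, h}  B4 = {b, f, g, h}  B5 = {e, f, g, h}
Tree: B1–B2, B2–B3, B3–B4, B4–B5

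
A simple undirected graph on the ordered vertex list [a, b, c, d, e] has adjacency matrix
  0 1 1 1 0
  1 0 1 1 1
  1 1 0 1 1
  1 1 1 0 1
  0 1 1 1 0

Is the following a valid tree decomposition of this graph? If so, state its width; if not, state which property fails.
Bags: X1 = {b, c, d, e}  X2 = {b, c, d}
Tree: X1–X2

A tree decomposition must satisfy three properties: every vertex lies in some bag; for every edge, both endpoints lie together in some bag; and for every vertex, the bags containing it form a connected subtree. Here vertex a appears in no bag, so the decomposition is invalid.

No — vertex a appears in no bag.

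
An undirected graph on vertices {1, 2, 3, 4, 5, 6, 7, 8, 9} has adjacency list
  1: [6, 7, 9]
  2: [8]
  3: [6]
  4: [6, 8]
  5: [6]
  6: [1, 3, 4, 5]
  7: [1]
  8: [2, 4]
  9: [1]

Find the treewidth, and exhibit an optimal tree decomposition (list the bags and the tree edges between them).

The largest bag has 2 vertices, giving width 1; this decomposition certifies tw(G) ≤ 1. G has an edge, so its treewidth is at least 1. The upper and lower bounds meet at 1, so that is the treewidth.

Treewidth 1.
One such decomposition:
Bags: B1 = {1, 9}  B2 = {1, 6}  B3 = {5, 6}  B4 = {3, 6}  B5 = {1, 7}  B6 = {4, 6}  B7 = {4, 8}  B8 = {2, 8}
Tree: B1–B2, B2–B3, B2–B4, B1–B5, B4–B6, B6–B7, B7–B8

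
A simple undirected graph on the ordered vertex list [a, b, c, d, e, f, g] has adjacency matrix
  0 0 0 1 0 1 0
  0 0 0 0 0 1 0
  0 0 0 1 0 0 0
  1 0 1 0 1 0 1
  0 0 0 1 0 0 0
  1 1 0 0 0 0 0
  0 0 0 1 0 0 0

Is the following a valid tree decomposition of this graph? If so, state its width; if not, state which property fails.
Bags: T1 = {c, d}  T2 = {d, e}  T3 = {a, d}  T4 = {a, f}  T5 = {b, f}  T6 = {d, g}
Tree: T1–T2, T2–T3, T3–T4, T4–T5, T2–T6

Vertex coverage: the bags together contain {a, b, c, d, e, f, g}, the full vertex set. Edge coverage: each edge of G has both endpoints in at least one bag. Running intersection: for every vertex, the bags containing it form a connected subtree. All three properties hold, so this is a valid tree decomposition of width max|bag| − 1 = 1, and hence tw(G) ≤ 1.

Yes; width 1.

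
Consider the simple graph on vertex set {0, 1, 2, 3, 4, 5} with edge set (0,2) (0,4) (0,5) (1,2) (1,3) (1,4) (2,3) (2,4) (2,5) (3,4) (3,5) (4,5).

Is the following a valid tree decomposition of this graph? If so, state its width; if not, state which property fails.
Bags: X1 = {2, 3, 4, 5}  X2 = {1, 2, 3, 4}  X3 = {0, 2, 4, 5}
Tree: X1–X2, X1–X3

Yes; width 3.

Vertex coverage: the bags together contain {0, 1, 2, 3, 4, 5}, the full vertex set. Edge coverage: each edge of G has both endpoints in at least one bag. Running intersection: for every vertex, the bags containing it form a connected subtree. All three properties hold, so this is a valid tree decomposition of width max|bag| − 1 = 3, and hence tw(G) ≤ 3.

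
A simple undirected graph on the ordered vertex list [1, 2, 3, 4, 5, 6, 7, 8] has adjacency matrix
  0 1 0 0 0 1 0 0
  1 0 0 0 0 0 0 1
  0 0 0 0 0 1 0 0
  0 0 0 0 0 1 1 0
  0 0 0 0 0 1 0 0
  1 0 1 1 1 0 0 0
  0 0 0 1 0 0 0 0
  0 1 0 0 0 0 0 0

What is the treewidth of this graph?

A width-1 tree decomposition is:
Bags: B1 = {5, 6}  B2 = {1, 6}  B3 = {4, 6}  B4 = {3, 6}  B5 = {1, 2}  B6 = {4, 7}  B7 = {2, 8}
Tree: B1–B2, B1–B3, B1–B4, B2–B5, B3–B6, B5–B7
Every bag has size at most 2, so the width is 2 − 1 = 1 and tw(G) ≤ 1. Since G has at least one edge (e.g. 5–6), it is not an edgeless graph, so tw(G) ≥ 1. Therefore the treewidth is 1.

1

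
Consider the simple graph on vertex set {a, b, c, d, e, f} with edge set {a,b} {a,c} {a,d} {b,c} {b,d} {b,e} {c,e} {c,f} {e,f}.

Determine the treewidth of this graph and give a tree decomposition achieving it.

The largest bag has 3 vertices, giving width 2; this decomposition certifies tw(G) ≤ 2. For the lower bound, the 3 vertices {a, b, d} are pairwise adjacent, and any tree decomposition puts a clique entirely inside one bag — forcing width ≥ 2. Therefore the treewidth is 2.

Treewidth 2.
One such decomposition:
Bags: B1 = {a, b, d}  B2 = {a, b, c}  B3 = {b, c, e}  B4 = {c, e, f}
Tree: B1–B2, B2–B3, B3–B4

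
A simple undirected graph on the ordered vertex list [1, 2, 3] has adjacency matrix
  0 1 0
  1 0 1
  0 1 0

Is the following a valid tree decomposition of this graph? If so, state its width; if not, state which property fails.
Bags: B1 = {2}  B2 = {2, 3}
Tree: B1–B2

A tree decomposition must satisfy three properties: every vertex lies in some bag; for every edge, both endpoints lie together in some bag; and for every vertex, the bags containing it form a connected subtree. Here vertex 1 appears in no bag, so the decomposition is invalid.

No — vertex 1 appears in no bag.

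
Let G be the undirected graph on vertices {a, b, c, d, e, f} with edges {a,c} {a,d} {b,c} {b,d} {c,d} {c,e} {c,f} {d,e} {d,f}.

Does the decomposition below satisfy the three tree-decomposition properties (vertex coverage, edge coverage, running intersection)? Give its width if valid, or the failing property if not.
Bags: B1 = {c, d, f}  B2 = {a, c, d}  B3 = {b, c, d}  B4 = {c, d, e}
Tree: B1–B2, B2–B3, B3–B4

Yes; width 2.

Vertex coverage: the bags together contain {a, b, c, d, e, f}, the full vertex set. Edge coverage: each edge of G has both endpoints in at least one bag. Running intersection: for every vertex, the bags containing it form a connected subtree. All three properties hold, so this is a valid tree decomposition of width max|bag| − 1 = 2, and hence tw(G) ≤ 2.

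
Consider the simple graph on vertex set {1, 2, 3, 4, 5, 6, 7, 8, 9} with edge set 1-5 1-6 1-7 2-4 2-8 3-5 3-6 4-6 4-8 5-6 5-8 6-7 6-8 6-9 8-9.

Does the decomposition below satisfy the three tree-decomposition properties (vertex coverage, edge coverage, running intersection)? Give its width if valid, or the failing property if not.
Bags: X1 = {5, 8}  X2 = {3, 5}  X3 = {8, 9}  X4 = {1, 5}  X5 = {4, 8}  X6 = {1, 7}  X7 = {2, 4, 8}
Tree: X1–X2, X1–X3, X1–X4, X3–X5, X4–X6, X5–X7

A tree decomposition must satisfy three properties: every vertex lies in some bag; for every edge, both endpoints lie together in some bag; and for every vertex, the bags containing it form a connected subtree. Here vertex 6 appears in no bag, so the decomposition is invalid.

No — vertex 6 appears in no bag.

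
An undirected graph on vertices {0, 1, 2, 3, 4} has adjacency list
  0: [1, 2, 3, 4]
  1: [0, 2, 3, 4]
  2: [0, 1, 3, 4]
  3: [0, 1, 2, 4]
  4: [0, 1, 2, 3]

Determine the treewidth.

4

A width-4 tree decomposition is:
Bags: B1 = {0, 1, 2, 3, 4}
Tree: (single bag)
A single bag containing all 5 vertices is trivially a valid decomposition of width 4. On the other hand G contains the 5-clique {0, 1, 2, 3, 4}. A clique must lie in a single bag of any decomposition, so no decomposition can have width below 4. Therefore the treewidth is 4.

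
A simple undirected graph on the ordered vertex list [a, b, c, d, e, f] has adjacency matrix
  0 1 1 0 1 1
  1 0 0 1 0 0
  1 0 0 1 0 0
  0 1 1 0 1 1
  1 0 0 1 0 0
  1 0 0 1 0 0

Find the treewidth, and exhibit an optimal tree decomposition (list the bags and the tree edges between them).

Treewidth 2.
One optimal decomposition is:
Bags: B1 = {a, b, d}  B2 = {a, c, d}  B3 = {a, d, f}  B4 = {a, d, e}
Tree: B1–B2, B2–B3, B3–B4

Each bag holds 3 vertices, so the decomposition has width 2, which upper-bounds the treewidth. Since d–b–a–c–d is a cycle in G, G is not acyclic. Forests are exactly the graphs of treewidth ≤ 1, so tw(G) ≥ 2. Combining the bounds, tw(G) = 2.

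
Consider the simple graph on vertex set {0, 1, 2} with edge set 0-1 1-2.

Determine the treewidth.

A width-1 tree decomposition is:
Bags: B1 = {1, 2}  B2 = {0, 1}
Tree: B1–B2
Every bag has size at most 2, so the width is 2 − 1 = 1 and tw(G) ≤ 1. Since G has at least one edge (e.g. 2–1), it is not an edgeless graph, so tw(G) ≥ 1. Hence tw(G) = 1 exactly.

1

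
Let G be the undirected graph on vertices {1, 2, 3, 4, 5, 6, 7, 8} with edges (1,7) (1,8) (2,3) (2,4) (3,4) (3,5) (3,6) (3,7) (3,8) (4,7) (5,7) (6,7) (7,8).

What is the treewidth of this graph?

2

A width-2 tree decomposition is:
Bags: B1 = {3, 4, 7}  B2 = {3, 6, 7}  B3 = {3, 7, 8}  B4 = {3, 5, 7}  B5 = {2, 3, 4}  B6 = {1, 7, 8}
Tree: B1–B2, B1–B3, B2–B4, B1–B5, B3–B6
The largest bag has 3 vertices, giving width 2; this decomposition certifies tw(G) ≤ 2. On the other hand G contains the 3-clique {1, 7, 8}. A clique must lie in a single bag of any decomposition, so no decomposition can have width below 2. Therefore the treewidth is 2.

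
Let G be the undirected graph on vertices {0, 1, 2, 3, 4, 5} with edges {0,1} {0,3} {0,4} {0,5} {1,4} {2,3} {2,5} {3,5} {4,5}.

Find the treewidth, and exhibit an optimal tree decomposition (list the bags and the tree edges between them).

Each bag holds 3 vertices, so the decomposition has width 2, which upper-bounds the treewidth. For the lower bound, the 3 vertices {0, 3, 5} are pairwise adjacent, and any tree decomposition puts a clique entirely inside one bag — forcing width ≥ 2. Combining the bounds, tw(G) = 2.

Treewidth 2.
One optimal decomposition is:
Bags: B1 = {2, 3, 5}  B2 = {0, 3, 5}  B3 = {0, 4, 5}  B4 = {0, 1, 4}
Tree: B1–B2, B2–B3, B3–B4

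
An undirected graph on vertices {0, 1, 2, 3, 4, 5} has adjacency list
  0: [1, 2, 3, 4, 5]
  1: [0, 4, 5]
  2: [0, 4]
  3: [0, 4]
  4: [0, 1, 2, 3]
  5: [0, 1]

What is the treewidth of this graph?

2

A width-2 tree decomposition is:
Bags: B1 = {0, 3, 4}  B2 = {0, 1, 4}  B3 = {0, 1, 5}  B4 = {0, 2, 4}
Tree: B1–B2, B2–B3, B1–B4
The largest bag has 3 vertices, giving width 2; this decomposition certifies tw(G) ≤ 2. On the other hand G contains the 3-clique {0, 1, 4}. A clique must lie in a single bag of any decomposition, so no decomposition can have width below 2. Combining the bounds, tw(G) = 2.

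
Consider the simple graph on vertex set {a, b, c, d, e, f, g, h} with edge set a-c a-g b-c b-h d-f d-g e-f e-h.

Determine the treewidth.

2

A width-2 tree decomposition is:
Bags: B1 = {e, f, h}  B2 = {d, f, h}  B3 = {d, g, h}  B4 = {a, g, h}  B5 = {a, c, h}  B6 = {b, c, h}
Tree: B1–B2, B2–B3, B3–B4, B4–B5, B5–B6
The largest bag has 3 vertices, giving width 2; this decomposition certifies tw(G) ≤ 2. The edges h–e–f–d–g–a–c–b–h form a cycle, so G is not a tree and its treewidth is at least 2. Therefore the treewidth is 2.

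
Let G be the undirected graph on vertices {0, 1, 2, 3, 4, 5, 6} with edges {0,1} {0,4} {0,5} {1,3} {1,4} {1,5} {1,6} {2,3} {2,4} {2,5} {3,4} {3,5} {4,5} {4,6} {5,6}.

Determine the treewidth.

A width-3 tree decomposition is:
Bags: B1 = {1, 4, 5, 6}  B2 = {1, 3, 4, 5}  B3 = {2, 3, 4, 5}  B4 = {0, 1, 4, 5}
Tree: B1–B2, B2–B3, B1–B4
The largest bag has 4 vertices, giving width 3; this decomposition certifies tw(G) ≤ 3. Conversely, {0, 1, 4, 5} is a clique of size 4, and the vertices of any clique must share a bag in every tree decomposition; so some bag has ≥ 4 vertices and tw(G) ≥ 3. Hence tw(G) = 3 exactly.

3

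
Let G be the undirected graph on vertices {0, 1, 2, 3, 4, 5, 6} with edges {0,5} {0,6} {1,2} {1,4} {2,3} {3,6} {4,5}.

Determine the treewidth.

A width-2 tree decomposition is:
Bags: B1 = {0, 3, 6}  B2 = {0, 3, 5}  B3 = {3, 4, 5}  B4 = {1, 3, 4}  B5 = {1, 2, 3}
Tree: B1–B2, B2–B3, B3–B4, B4–B5
Each bag holds 3 vertices, so the decomposition has width 2, which upper-bounds the treewidth. Since 3–6–0–5–4–1–2–3 is a cycle in G, G is not acyclic. Forests are exactly the graphs of treewidth ≤ 1, so tw(G) ≥ 2. Therefore the treewidth is 2.

2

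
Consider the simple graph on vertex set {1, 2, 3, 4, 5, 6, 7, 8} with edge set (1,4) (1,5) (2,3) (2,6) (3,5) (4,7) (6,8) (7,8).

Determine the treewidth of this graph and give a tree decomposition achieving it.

Treewidth 2.
One optimal decomposition is:
Bags: B1 = {2, 3, 6}  B2 = {3, 6, 8}  B3 = {3, 7, 8}  B4 = {3, 4, 7}  B5 = {1, 3, 4}  B6 = {1, 3, 5}
Tree: B1–B2, B2–B3, B3–B4, B4–B5, B5–B6

The largest bag has 3 vertices, giving width 2; this decomposition certifies tw(G) ≤ 2. The edges 3–2–6–8–7–4–1–5–3 form a cycle, so G is not a tree and its treewidth is at least 2. Hence tw(G) = 2 exactly.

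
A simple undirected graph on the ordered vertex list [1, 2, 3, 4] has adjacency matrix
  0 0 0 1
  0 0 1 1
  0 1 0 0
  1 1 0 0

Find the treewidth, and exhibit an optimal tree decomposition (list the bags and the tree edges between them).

Treewidth 1.
Bags: B1 = {1, 4}  B2 = {2, 4}  B3 = {2, 3}
Tree: B1–B2, B2–B3

The largest bag has 2 vertices, giving width 1; this decomposition certifies tw(G) ≤ 1. Since G has at least one edge (e.g. 1–4), it is not an edgeless graph, so tw(G) ≥ 1. Therefore the treewidth is 1.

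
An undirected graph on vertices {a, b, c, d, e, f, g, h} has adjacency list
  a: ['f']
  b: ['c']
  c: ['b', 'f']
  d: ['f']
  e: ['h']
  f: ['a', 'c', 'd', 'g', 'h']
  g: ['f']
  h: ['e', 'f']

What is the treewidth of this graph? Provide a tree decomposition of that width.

Treewidth 1.
Bags: B1 = {f, g}  B2 = {f, h}  B3 = {a, f}  B4 = {c, f}  B5 = {b, c}  B6 = {e, h}  B7 = {d, f}
Tree: B1–B2, B2–B3, B3–B4, B4–B5, B2–B6, B2–B7

Every bag has size at most 2, so the width is 2 − 1 = 1 and tw(G) ≤ 1. Since G has at least one edge (e.g. g–f), it is not an edgeless graph, so tw(G) ≥ 1. Combining the bounds, tw(G) = 1.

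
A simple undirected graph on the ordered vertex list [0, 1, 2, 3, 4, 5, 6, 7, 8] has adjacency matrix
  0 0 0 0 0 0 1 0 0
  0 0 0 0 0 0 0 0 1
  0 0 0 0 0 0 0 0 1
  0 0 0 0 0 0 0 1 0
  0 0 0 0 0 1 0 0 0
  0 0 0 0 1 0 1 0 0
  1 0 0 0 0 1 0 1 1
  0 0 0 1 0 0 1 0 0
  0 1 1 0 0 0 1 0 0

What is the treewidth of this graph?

1

A width-1 tree decomposition is:
Bags: B1 = {6, 7}  B2 = {5, 6}  B3 = {6, 8}  B4 = {3, 7}  B5 = {0, 6}  B6 = {4, 5}  B7 = {1, 8}  B8 = {2, 8}
Tree: B1–B2, B2–B3, B1–B4, B3–B5, B2–B6, B3–B7, B3–B8
The largest bag has 2 vertices, giving width 1; this decomposition certifies tw(G) ≤ 1. Any graph with an edge has treewidth ≥ 1, and G has the edge 7–6. Hence tw(G) = 1 exactly.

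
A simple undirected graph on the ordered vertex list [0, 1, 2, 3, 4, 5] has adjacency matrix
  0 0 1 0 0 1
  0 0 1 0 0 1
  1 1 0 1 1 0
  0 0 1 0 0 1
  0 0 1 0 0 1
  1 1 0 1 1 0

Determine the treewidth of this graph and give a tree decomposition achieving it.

Every bag has size at most 3, so the width is 3 − 1 = 2 and tw(G) ≤ 2. The edges 1–5–4–2–1 form a cycle, so G is not a tree and its treewidth is at least 2. Combining the bounds, tw(G) = 2.

Treewidth 2.
One optimal decomposition is:
Bags: B1 = {1, 2, 5}  B2 = {2, 4, 5}  B3 = {0, 2, 5}  B4 = {2, 3, 5}
Tree: B1–B2, B2–B3, B3–B4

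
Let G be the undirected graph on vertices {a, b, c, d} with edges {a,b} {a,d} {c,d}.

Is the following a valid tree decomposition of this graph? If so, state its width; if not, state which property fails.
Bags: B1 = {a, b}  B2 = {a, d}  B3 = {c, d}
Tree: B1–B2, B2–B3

Yes; width 1.

Every vertex of G appears in some bag (union = {a, b, c, d}); every edge is covered by a bag; and for each vertex v the set of bags containing v is connected in the bag tree. The decomposition is therefore valid. The largest bag has 2 vertices, so the width is 1.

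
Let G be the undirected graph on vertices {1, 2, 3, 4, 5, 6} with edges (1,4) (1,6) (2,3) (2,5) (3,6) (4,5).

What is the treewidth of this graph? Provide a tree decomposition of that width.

Every bag has size at most 3, so the width is 3 − 1 = 2 and tw(G) ≤ 2. For the lower bound, G contains the cycle 4–5–2–3–6–1–4, so G is not a forest; only forests have treewidth ≤ 1, hence tw(G) ≥ 2. Hence tw(G) = 2 exactly.

Treewidth 2.
Bags: B1 = {2, 4, 5}  B2 = {2, 3, 4}  B3 = {3, 4, 6}  B4 = {1, 4, 6}
Tree: B1–B2, B2–B3, B3–B4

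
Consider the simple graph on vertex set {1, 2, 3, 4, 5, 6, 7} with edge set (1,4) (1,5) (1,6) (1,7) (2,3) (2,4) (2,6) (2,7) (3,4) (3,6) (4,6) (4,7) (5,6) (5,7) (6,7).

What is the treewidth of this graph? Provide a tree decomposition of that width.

The largest bag has 4 vertices, giving width 3; this decomposition certifies tw(G) ≤ 3. On the other hand G contains the 4-clique {1, 4, 6, 7}. A clique must lie in a single bag of any decomposition, so no decomposition can have width below 3. Combining the bounds, tw(G) = 3.

Treewidth 3.
One optimal decomposition is:
Bags: B1 = {2, 4, 6, 7}  B2 = {1, 4, 6, 7}  B3 = {2, 3, 4, 6}  B4 = {1, 5, 6, 7}
Tree: B1–B2, B1–B3, B2–B4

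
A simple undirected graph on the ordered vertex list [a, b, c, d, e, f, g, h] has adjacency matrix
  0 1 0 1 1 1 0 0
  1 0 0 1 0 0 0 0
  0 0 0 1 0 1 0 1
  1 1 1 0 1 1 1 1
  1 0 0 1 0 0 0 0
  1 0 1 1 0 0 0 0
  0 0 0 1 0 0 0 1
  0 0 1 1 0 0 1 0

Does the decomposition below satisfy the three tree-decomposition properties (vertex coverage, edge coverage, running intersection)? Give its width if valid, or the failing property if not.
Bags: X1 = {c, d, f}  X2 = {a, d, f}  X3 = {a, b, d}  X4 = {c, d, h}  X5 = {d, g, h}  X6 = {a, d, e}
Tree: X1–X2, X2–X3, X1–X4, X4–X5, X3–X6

Yes; width 2.

Every vertex of G appears in some bag (union = {a, b, c, d, e, f, g, h}); every edge is covered by a bag; and for each vertex v the set of bags containing v is connected in the bag tree. The decomposition is therefore valid. The largest bag has 3 vertices, so the width is 2.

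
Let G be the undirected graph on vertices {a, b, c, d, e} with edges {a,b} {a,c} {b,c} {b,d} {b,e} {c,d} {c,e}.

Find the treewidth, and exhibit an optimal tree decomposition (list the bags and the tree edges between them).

Treewidth 2.
One optimal decomposition is:
Bags: B1 = {b, c, d}  B2 = {b, c, e}  B3 = {a, b, c}
Tree: B1–B2, B1–B3

Every bag has size at most 3, so the width is 3 − 1 = 2 and tw(G) ≤ 2. Conversely, {b, c, d} is a clique of size 3, and the vertices of any clique must share a bag in every tree decomposition; so some bag has ≥ 3 vertices and tw(G) ≥ 2. Therefore the treewidth is 2.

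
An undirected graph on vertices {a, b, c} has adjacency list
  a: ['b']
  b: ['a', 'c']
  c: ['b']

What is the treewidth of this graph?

1

A width-1 tree decomposition is:
Bags: B1 = {b, c}  B2 = {a, b}
Tree: B1–B2
Every bag has size at most 2, so the width is 2 − 1 = 1 and tw(G) ≤ 1. Any graph with an edge has treewidth ≥ 1, and G has the edge c–b. Hence tw(G) = 1 exactly.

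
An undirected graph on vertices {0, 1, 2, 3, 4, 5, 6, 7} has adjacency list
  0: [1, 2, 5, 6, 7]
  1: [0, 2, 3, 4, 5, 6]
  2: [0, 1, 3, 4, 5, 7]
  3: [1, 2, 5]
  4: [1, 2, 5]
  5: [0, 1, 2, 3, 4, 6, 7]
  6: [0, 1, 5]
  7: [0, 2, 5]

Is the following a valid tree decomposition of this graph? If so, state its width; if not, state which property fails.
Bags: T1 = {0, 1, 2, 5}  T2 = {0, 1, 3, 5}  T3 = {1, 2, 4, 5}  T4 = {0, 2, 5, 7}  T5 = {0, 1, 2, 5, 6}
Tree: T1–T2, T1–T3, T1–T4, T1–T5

A tree decomposition must satisfy three properties: every vertex lies in some bag; for every edge, both endpoints lie together in some bag; and for every vertex, the bags containing it form a connected subtree. Here edge (2,3) lies in no bag, so the decomposition is invalid.

No — edge (2,3) lies in no bag.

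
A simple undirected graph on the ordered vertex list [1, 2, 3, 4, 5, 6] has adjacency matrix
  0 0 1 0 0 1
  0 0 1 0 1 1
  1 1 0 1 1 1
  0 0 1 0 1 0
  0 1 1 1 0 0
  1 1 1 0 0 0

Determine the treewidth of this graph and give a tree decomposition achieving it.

Each bag holds 3 vertices, so the decomposition has width 2, which upper-bounds the treewidth. On the other hand G contains the 3-clique {1, 3, 6}. A clique must lie in a single bag of any decomposition, so no decomposition can have width below 2. The upper and lower bounds meet at 2, so that is the treewidth.

Treewidth 2.
Bags: B1 = {2, 3, 5}  B2 = {2, 3, 6}  B3 = {3, 4, 5}  B4 = {1, 3, 6}
Tree: B1–B2, B1–B3, B2–B4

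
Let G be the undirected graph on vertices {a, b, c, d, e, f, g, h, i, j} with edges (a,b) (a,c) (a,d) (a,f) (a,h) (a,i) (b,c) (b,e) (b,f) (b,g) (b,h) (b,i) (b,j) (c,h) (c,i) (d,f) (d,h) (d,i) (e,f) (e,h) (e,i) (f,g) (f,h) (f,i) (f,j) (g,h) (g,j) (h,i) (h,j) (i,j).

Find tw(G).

4

A width-4 tree decomposition is:
Bags: B1 = {a, b, c, h, i}  B2 = {a, b, f, h, i}  B3 = {b, f, h, i, j}  B4 = {b, e, f, h, i}  B5 = {a, d, f, h, i}  B6 = {b, f, g, h, j}
Tree: B1–B2, B2–B3, B2–B4, B2–B5, B3–B6
Every bag has size at most 5, so the width is 5 − 1 = 4 and tw(G) ≤ 4. Conversely, {a, b, c, h, i} is a clique of size 5, and the vertices of any clique must share a bag in every tree decomposition; so some bag has ≥ 5 vertices and tw(G) ≥ 4. Combining the bounds, tw(G) = 4.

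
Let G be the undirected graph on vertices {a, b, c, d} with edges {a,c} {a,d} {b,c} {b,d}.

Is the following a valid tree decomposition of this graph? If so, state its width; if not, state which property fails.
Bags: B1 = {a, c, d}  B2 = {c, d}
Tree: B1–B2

A tree decomposition must satisfy three properties: every vertex lies in some bag; for every edge, both endpoints lie together in some bag; and for every vertex, the bags containing it form a connected subtree. Here vertex b appears in no bag, so the decomposition is invalid.

No — vertex b appears in no bag.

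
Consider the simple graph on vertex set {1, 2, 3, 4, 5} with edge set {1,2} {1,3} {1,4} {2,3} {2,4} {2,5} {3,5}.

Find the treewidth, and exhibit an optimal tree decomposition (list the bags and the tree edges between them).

Treewidth 2.
One such decomposition:
Bags: B1 = {1, 2, 3}  B2 = {2, 3, 5}  B3 = {1, 2, 4}
Tree: B1–B2, B1–B3

Each bag holds 3 vertices, so the decomposition has width 2, which upper-bounds the treewidth. For the lower bound, the 3 vertices {1, 2, 3} are pairwise adjacent, and any tree decomposition puts a clique entirely inside one bag — forcing width ≥ 2. The upper and lower bounds meet at 2, so that is the treewidth.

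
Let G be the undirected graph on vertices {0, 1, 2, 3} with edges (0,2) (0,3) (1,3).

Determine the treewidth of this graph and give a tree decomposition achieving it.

Treewidth 1.
Bags: B1 = {0, 3}  B2 = {1, 3}  B3 = {0, 2}
Tree: B1–B2, B1–B3

Every bag has size at most 2, so the width is 2 − 1 = 1 and tw(G) ≤ 1. Since G has at least one edge (e.g. 3–0), it is not an edgeless graph, so tw(G) ≥ 1. The upper and lower bounds meet at 1, so that is the treewidth.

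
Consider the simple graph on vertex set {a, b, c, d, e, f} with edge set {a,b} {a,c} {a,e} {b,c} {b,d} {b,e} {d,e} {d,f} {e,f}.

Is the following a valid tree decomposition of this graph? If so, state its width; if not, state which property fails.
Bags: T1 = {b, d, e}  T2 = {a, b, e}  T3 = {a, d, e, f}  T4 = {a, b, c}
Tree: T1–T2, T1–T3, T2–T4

A tree decomposition must satisfy three properties: every vertex lies in some bag; for every edge, both endpoints lie together in some bag; and for every vertex, the bags containing it form a connected subtree. Here bags containing vertex a are not connected in the tree, so the decomposition is invalid.

No — bags containing vertex a are not connected in the tree.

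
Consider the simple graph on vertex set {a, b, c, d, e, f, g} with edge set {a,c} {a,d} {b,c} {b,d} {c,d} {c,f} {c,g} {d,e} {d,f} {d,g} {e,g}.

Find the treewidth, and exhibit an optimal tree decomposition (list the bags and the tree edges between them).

Treewidth 2.
Bags: B1 = {c, d, f}  B2 = {c, d, g}  B3 = {b, c, d}  B4 = {a, c, d}  B5 = {d, e, g}
Tree: B1–B2, B2–B3, B2–B4, B2–B5

Each bag holds 3 vertices, so the decomposition has width 2, which upper-bounds the treewidth. For the lower bound, the 3 vertices {d, e, g} are pairwise adjacent, and any tree decomposition puts a clique entirely inside one bag — forcing width ≥ 2. Combining the bounds, tw(G) = 2.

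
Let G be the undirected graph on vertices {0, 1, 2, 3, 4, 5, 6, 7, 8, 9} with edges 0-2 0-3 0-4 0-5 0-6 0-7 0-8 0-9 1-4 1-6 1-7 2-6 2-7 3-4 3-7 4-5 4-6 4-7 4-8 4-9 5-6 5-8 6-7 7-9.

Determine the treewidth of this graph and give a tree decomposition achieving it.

Treewidth 3.
One optimal decomposition is:
Bags: B1 = {0, 4, 7, 9}  B2 = {0, 3, 4, 7}  B3 = {0, 4, 6, 7}  B4 = {0, 4, 5, 6}  B5 = {0, 4, 5, 8}  B6 = {0, 2, 6, 7}  B7 = {1, 4, 6, 7}
Tree: B1–B2, B2–B3, B3–B4, B4–B5, B3–B6, B3–B7

Every bag has size at most 4, so the width is 4 − 1 = 3 and tw(G) ≤ 3. Conversely, {0, 2, 6, 7} is a clique of size 4, and the vertices of any clique must share a bag in every tree decomposition; so some bag has ≥ 4 vertices and tw(G) ≥ 3. Therefore the treewidth is 3.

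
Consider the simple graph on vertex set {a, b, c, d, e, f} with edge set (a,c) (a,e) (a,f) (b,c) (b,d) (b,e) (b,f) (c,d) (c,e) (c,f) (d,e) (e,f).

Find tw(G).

3

A width-3 tree decomposition is:
Bags: B1 = {b, c, e, f}  B2 = {b, c, d, e}  B3 = {a, c, e, f}
Tree: B1–B2, B1–B3
Each bag holds 4 vertices, so the decomposition has width 3, which upper-bounds the treewidth. On the other hand G contains the 4-clique {b, c, d, e}. A clique must lie in a single bag of any decomposition, so no decomposition can have width below 3. Hence tw(G) = 3 exactly.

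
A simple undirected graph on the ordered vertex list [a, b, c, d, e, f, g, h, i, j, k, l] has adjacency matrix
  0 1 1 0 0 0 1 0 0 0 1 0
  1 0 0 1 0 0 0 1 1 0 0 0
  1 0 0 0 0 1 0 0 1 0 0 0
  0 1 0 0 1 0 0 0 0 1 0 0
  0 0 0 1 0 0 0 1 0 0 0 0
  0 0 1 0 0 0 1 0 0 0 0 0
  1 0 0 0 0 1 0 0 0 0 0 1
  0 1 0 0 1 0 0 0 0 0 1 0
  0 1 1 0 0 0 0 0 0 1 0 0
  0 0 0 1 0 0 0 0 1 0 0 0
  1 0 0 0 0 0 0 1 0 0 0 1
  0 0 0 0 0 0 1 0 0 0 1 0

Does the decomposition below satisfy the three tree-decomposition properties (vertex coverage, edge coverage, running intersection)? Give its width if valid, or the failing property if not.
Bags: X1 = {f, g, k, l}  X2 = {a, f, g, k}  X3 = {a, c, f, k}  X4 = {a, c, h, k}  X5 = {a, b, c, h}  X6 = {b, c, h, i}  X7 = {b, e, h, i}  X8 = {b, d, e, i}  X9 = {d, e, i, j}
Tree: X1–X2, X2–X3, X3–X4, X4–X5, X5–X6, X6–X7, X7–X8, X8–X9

Yes; width 3.

Every vertex of G appears in some bag (union = {a, b, c, d, e, f, g, h, i, j, k, l}); every edge is covered by a bag; and for each vertex v the set of bags containing v is connected in the bag tree. The decomposition is therefore valid. The largest bag has 4 vertices, so the width is 3.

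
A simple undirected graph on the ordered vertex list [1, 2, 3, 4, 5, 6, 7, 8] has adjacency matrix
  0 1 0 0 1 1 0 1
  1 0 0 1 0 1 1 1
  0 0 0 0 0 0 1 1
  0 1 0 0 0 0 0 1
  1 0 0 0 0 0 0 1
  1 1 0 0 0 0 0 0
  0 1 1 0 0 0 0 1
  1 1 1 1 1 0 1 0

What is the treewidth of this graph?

2

A width-2 tree decomposition is:
Bags: B1 = {2, 7, 8}  B2 = {2, 4, 8}  B3 = {1, 2, 8}  B4 = {3, 7, 8}  B5 = {1, 5, 8}  B6 = {1, 2, 6}
Tree: B1–B2, B2–B3, B1–B4, B3–B5, B3–B6
Every bag has size at most 3, so the width is 3 − 1 = 2 and tw(G) ≤ 2. Conversely, {1, 2, 8} is a clique of size 3, and the vertices of any clique must share a bag in every tree decomposition; so some bag has ≥ 3 vertices and tw(G) ≥ 2. Therefore the treewidth is 2.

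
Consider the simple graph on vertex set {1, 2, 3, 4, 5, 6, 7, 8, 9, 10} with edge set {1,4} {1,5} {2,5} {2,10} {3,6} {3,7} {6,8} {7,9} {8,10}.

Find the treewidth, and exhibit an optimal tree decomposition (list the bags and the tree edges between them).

The largest bag has 2 vertices, giving width 1; this decomposition certifies tw(G) ≤ 1. G has an edge, so its treewidth is at least 1. Therefore the treewidth is 1.

Treewidth 1.
One optimal decomposition is:
Bags: B1 = {1, 4}  B2 = {1, 5}  B3 = {2, 5}  B4 = {2, 10}  B5 = {8, 10}  B6 = {6, 8}  B7 = {3, 6}  B8 = {3, 7}  B9 = {7, 9}
Tree: B1–B2, B2–B3, B3–B4, B4–B5, B5–B6, B6–B7, B7–B8, B8–B9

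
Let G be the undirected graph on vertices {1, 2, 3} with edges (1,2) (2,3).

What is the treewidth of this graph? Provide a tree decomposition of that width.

Treewidth 1.
One such decomposition:
Bags: B1 = {1, 2}  B2 = {2, 3}
Tree: B1–B2

Each bag holds 2 vertices, so the decomposition has width 1, which upper-bounds the treewidth. G has an edge, so its treewidth is at least 1. The upper and lower bounds meet at 1, so that is the treewidth.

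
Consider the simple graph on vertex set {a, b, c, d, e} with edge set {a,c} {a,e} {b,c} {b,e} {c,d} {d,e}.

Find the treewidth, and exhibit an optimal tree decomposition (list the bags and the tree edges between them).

Each bag holds 3 vertices, so the decomposition has width 2, which upper-bounds the treewidth. The edges e–d–c–a–e form a cycle, so G is not a tree and its treewidth is at least 2. Hence tw(G) = 2 exactly.

Treewidth 2.
One such decomposition:
Bags: B1 = {c, d, e}  B2 = {a, c, e}  B3 = {b, c, e}
Tree: B1–B2, B2–B3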